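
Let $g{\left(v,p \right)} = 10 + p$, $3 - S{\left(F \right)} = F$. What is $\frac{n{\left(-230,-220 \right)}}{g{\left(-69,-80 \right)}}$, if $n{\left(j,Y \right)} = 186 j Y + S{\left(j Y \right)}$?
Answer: $- \frac{9361003}{70} \approx -1.3373 \cdot 10^{5}$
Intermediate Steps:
$S{\left(F \right)} = 3 - F$
$n{\left(j,Y \right)} = 3 + 185 Y j$ ($n{\left(j,Y \right)} = 186 j Y - \left(-3 + j Y\right) = 186 Y j - \left(-3 + Y j\right) = 3 + 185 Y j$)
$\frac{n{\left(-230,-220 \right)}}{g{\left(-69,-80 \right)}} = \frac{3 + 185 \left(-220\right) \left(-230\right)}{10 - 80} = \frac{3 + 9361000}{-70} = 9361003 \left(- \frac{1}{70}\right) = - \frac{9361003}{70}$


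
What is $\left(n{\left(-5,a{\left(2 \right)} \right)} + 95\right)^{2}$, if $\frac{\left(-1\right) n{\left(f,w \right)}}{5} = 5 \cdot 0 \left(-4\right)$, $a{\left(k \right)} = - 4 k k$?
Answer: $9025$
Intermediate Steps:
$a{\left(k \right)} = - 4 k^{2}$
$n{\left(f,w \right)} = 0$ ($n{\left(f,w \right)} = - 5 \cdot 5 \cdot 0 \left(-4\right) = - 5 \cdot 0 \left(-4\right) = \left(-5\right) 0 = 0$)
$\left(n{\left(-5,a{\left(2 \right)} \right)} + 95\right)^{2} = \left(0 + 95\right)^{2} = 95^{2} = 9025$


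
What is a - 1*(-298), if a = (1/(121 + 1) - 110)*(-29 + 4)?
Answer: 371831/122 ≈ 3047.8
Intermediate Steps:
a = 335475/122 (a = (1/122 - 110)*(-25) = -13419/122*(-25) = 335475/122 ≈ 2749.8)
a - 1*(-298) = 335475/122 - 1*(-298) = 335475/122 + 298 = 371831/122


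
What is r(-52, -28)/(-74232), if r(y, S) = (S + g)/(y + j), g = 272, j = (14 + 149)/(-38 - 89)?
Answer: 7747/125581986 ≈ 6.1689e-5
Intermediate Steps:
j = -163/127 (j = 163/(-127) = 163*(-1/127) = -163/127 ≈ -1.2835)
r(y, S) = (272 + S)/(-163/127 + y) (r(y, S) = (S + 272)/(y - 163/127) = (272 + S)/(-163/127 + y))
r(-52, -28)/(-74232) = (127*(272 - 28)/(-163 + 127*(-52)))/(-74232) = (127*244/(-163 - 6604))*(-1/74232) = (127*244/(-6767))*(-1/74232) = (127*(-1/6767)*244)*(-1/74232) = -30988/6767*(-1/74232) = 7747/125581986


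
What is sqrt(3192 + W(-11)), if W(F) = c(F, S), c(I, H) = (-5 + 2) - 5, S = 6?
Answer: 4*sqrt(199) ≈ 56.427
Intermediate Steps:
c(I, H) = -8 (c(I, H) = -3 - 5 = -8)
W(F) = -8
sqrt(3192 + W(-11)) = sqrt(3192 - 8) = sqrt(3184) = 4*sqrt(199)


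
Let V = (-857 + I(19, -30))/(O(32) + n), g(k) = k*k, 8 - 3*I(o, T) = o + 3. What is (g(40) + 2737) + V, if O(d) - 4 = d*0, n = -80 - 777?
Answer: 11100968/2559 ≈ 4338.0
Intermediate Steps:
n = -857
I(o, T) = 5/3 - o/3 (I(o, T) = 8/3 - (o + 3)/3 = 8/3 - (3 + o)/3 = 8/3 + (-1 - o/3) = 5/3 - o/3)
O(d) = 4 (O(d) = 4 + d*0 = 4 + 0 = 4)
g(k) = k²
V = 2585/2559 (V = (-857 + (5/3 - ⅓*19))/(4 - 857) = (-857 + (5/3 - 19/3))/(-853) = (-857 - 14/3)*(-1/853) = -2585/3*(-1/853) = 2585/2559 ≈ 1.0102)
(g(40) + 2737) + V = (40² + 2737) + 2585/2559 = (1600 + 2737) + 2585/2559 = 4337 + 2585/2559 = 11100968/2559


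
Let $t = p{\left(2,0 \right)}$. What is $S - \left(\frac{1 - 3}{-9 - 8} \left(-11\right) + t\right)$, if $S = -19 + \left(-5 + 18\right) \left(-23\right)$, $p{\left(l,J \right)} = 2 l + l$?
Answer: $- \frac{5486}{17} \approx -322.71$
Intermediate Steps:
$p{\left(l,J \right)} = 3 l$
$t = 6$ ($t = 3 \cdot 2 = 6$)
$S = -318$ ($S = -19 + 13 \left(-23\right) = -19 - 299 = -318$)
$S - \left(\frac{1 - 3}{-9 - 8} \left(-11\right) + t\right) = -318 - \left(\frac{1 - 3}{-9 - 8} \left(-11\right) + 6\right) = -318 - \left(- \frac{2}{-17} \left(-11\right) + 6\right) = -318 - \left(\left(-2\right) \left(- \frac{1}{17}\right) \left(-11\right) + 6\right) = -318 - \left(\frac{2}{17} \left(-11\right) + 6\right) = -318 - \left(- \frac{22}{17} + 6\right) = -318 - \frac{80}{17} = - \frac{5486}{17}$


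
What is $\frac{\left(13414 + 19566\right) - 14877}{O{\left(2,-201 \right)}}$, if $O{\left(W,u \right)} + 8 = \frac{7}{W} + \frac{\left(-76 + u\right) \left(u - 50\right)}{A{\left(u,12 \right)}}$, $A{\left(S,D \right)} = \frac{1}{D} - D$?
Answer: $- \frac{5177458}{1669935} \approx -3.1004$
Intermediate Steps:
$O{\left(W,u \right)} = -8 + \frac{7}{W} - \frac{12 \left(-76 + u\right) \left(-50 + u\right)}{143}$ ($O{\left(W,u \right)} = -8 + \left(\frac{7}{W} + \frac{\left(-76 + u\right) \left(u - 50\right)}{\frac{1}{12} - 12}\right) = -8 + \left(\frac{7}{W} + \frac{\left(-76 + u\right) \left(-50 + u\right)}{\frac{1}{12} - 12}\right) = -8 + \left(\frac{7}{W} + \frac{\left(-76 + u\right) \left(-50 + u\right)}{- \frac{143}{12}}\right) = -8 + \left(\frac{7}{W} + \left(-76 + u\right) \left(-50 + u\right) \left(- \frac{12}{143}\right)\right) = -8 - \left(- \frac{7}{W} + \frac{12 \left(-76 + u\right) \left(-50 + u\right)}{143}\right) = -8 + \frac{7}{W} - \frac{12 \left(-76 + u\right) \left(-50 + u\right)}{143}$)
$\frac{\left(13414 + 19566\right) - 14877}{O{\left(2,-201 \right)}} = \frac{\left(13414 + 19566\right) - 14877}{\frac{1}{143} \cdot \frac{1}{2} \left(1001 + 4 \cdot 2 \left(-11686 - 3 \left(-201\right)^{2} + 378 \left(-201\right)\right)\right)} = \frac{32980 - 14877}{\frac{1}{143} \cdot \frac{1}{2} \left(1001 + 4 \cdot 2 \left(-11686 - 121203 - 75978\right)\right)} = \frac{18103}{\frac{1}{143} \cdot \frac{1}{2} \left(1001 + 4 \cdot 2 \left(-11686 - 121203 - 75978\right)\right)} = \frac{18103}{\frac{1}{143} \cdot \frac{1}{2} \left(1001 + 4 \cdot 2 \left(-208867\right)\right)} = \frac{18103}{\frac{1}{143} \cdot \frac{1}{2} \left(1001 - 1670936\right)} = \frac{18103}{\frac{1}{143} \cdot \frac{1}{2} \left(-1669935\right)} = \frac{18103}{- \frac{1669935}{286}} = 18103 \left(- \frac{286}{1669935}\right) = - \frac{5177458}{1669935}$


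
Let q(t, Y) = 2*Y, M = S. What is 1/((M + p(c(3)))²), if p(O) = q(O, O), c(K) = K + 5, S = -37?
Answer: 1/441 ≈ 0.0022676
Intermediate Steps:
c(K) = 5 + K
M = -37
p(O) = 2*O
1/((M + p(c(3)))²) = 1/((-37 + 2*(5 + 3))²) = 1/((-37 + 2*8)²) = 1/((-37 + 16)²) = 1/((-21)²) = 1/441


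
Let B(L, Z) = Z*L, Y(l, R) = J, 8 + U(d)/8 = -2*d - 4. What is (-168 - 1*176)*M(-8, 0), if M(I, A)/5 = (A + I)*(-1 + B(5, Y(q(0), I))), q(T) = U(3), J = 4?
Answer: 261440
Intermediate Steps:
U(d) = -96 - 16*d (U(d) = -64 + 8*(-2*d - 4) = -64 + 8*(-4 - 2*d) = -64 + (-32 - 16*d) = -96 - 16*d)
q(T) = -144 (q(T) = -96 - 16*3 = -96 - 48 = -144)
Y(l, R) = 4
B(L, Z) = L*Z
M(I, A) = 95*A + 95*I (M(I, A) = 5*((A + I)*(-1 + 5*4)) = 5*((A + I)*(-1 + 20)) = 5*((A + I)*19) = 5*(19*A + 19*I) = 95*A + 95*I)
(-168 - 1*176)*M(-8, 0) = (-168 - 1*176)*(95*0 + 95*(-8)) = (-168 - 176)*(0 - 760) = -344*(-760) = 261440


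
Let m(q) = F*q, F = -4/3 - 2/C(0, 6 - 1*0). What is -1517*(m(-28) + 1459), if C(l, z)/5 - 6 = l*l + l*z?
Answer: -11363847/5 ≈ -2.2728e+6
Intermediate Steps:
C(l, z) = 30 + 5*l² + 5*l*z (C(l, z) = 30 + 5*(l*l + l*z) = 30 + 5*(l² + l*z) = 30 + (5*l² + 5*l*z) = 30 + 5*l² + 5*l*z)
F = -7/5 (F = -4/3 - 2/(30 + 5*0² + 5*0*(6 - 1*0)) = -4*⅓ - 2/(30 + 5*0 + 5*0*(6 + 0)) = -4/3 - 2/(30 + 0 + 5*0*6) = -4/3 - 2/(30 + 0 + 0) = -4/3 - 2/30 = -4/3 - 2*1/30 = -4/3 - 1/15 = -7/5 ≈ -1.4000)
m(q) = -7*q/5
-1517*(m(-28) + 1459) = -1517*(-7/5*(-28) + 1459) = -1517*(196/5 + 1459) = -1517*7491/5 = -11363847/5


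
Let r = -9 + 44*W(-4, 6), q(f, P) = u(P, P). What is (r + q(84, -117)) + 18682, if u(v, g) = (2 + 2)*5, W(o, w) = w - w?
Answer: 18693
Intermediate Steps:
W(o, w) = 0
u(v, g) = 20 (u(v, g) = 4*5 = 20)
q(f, P) = 20
r = -9 (r = -9 + 44*0 = -9 + 0 = -9)
(r + q(84, -117)) + 18682 = (-9 + 20) + 18682 = 11 + 18682 = 18693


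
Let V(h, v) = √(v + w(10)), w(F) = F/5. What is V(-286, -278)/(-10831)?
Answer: -2*I*√69/10831 ≈ -0.0015339*I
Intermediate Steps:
w(F) = F/5 (w(F) = F*(⅕) = F/5)
V(h, v) = √(2 + v) (V(h, v) = √(v + (⅕)*10) = √(v + 2) = √(2 + v))
V(-286, -278)/(-10831) = √(2 - 278)/(-10831) = √(-276)*(-1/10831) = (2*I*√69)*(-1/10831) = -2*I*√69/10831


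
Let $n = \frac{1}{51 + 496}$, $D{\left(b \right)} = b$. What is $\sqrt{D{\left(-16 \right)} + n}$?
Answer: $\frac{i \sqrt{4786797}}{547} \approx 3.9998 i$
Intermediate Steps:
$n = \frac{1}{547} \approx 0.0018282$
$\sqrt{D{\left(-16 \right)} + n} = \sqrt{-16 + \frac{1}{547}} = \sqrt{- \frac{8751}{547}} = \frac{i \sqrt{4786797}}{547}$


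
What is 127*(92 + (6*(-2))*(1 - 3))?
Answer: 14732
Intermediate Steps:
127*(92 + (6*(-2))*(1 - 3)) = 127*(92 - 12*(-2)) = 127*(92 + 24) = 127*116 = 14732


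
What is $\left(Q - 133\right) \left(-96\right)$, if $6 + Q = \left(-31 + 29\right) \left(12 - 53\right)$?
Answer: $5472$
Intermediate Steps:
$Q = 76$ ($Q = -6 + \left(-31 + 29\right) \left(12 - 53\right) = -6 - -82 = -6 + 82 = 76$)
$\left(Q - 133\right) \left(-96\right) = \left(76 - 133\right) \left(-96\right) = \left(-57\right) \left(-96\right) = 5472$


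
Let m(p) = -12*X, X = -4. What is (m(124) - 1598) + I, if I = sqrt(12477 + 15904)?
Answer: -1550 + sqrt(28381) ≈ -1381.5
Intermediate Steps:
m(p) = 48 (m(p) = -12*(-4) = 48)
I = sqrt(28381) ≈ 168.47
(m(124) - 1598) + I = (48 - 1598) + sqrt(28381) = -1550 + sqrt(28381)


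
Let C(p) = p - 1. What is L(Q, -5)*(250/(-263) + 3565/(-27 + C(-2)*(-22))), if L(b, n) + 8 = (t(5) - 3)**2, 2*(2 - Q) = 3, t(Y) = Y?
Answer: -3711380/10257 ≈ -361.84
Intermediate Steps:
Q = 1/2 (Q = 2 - 1/2*3 = 2 - 3/2 = 1/2 ≈ 0.50000)
C(p) = -1 + p
L(b, n) = -4 (L(b, n) = -8 + (5 - 3)**2 = -8 + 2**2 = -8 + 4 = -4)
L(Q, -5)*(250/(-263) + 3565/(-27 + C(-2)*(-22))) = -4*(250/(-263) + 3565/(-27 + (-1 - 2)*(-22))) = -4*(250*(-1/263) + 3565/(-27 - 3*(-22))) = -4*(-250/263 + 3565/(-27 + 66)) = -4*(-250/263 + 3565/39) = -4*927845/10257 = -3711380/10257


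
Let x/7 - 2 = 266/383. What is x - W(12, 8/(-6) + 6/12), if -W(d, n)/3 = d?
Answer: 21012/383 ≈ 54.862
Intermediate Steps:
W(d, n) = -3*d
x = 7224/383 (x = 14 + 7*(266/383) = 14 + 1862/383 = 7224/383 ≈ 18.862)
x - W(12, 8/(-6) + 6/12) = 7224/383 - (-3)*12 = 7224/383 - 1*(-36) = 7224/383 + 36 = 21012/383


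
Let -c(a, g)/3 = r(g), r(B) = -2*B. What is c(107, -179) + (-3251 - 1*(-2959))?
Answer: -1366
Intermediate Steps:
c(a, g) = 6*g (c(a, g) = -(-6)*g = 6*g)
c(107, -179) + (-3251 - 1*(-2959)) = 6*(-179) + (-3251 - 1*(-2959)) = -1074 + (-3251 + 2959) = -1074 - 292 = -1366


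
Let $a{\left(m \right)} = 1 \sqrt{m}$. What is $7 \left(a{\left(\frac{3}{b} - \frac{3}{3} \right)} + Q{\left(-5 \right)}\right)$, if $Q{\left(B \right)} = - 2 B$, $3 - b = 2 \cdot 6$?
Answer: $70 + \frac{14 i \sqrt{3}}{3} \approx 70.0 + 8.0829 i$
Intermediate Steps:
$b = -9$ ($b = 3 - 2 \cdot 6 = 3 - 12 = -9$)
$a{\left(m \right)} = \sqrt{m}$
$7 \left(a{\left(\frac{3}{b} - \frac{3}{3} \right)} + Q{\left(-5 \right)}\right) = 7 \left(\sqrt{\frac{3}{-9} - \frac{3}{3}} - -10\right) = 7 \left(\sqrt{3 \left(- \frac{1}{9}\right) - 1} + 10\right) = 7 \left(\sqrt{- \frac{1}{3} - 1} + 10\right) = 7 \left(\sqrt{- \frac{4}{3}} + 10\right) = 7 \left(\frac{2 i \sqrt{3}}{3} + 10\right) = 7 \left(10 + \frac{2 i \sqrt{3}}{3}\right) = 70 + \frac{14 i \sqrt{3}}{3}$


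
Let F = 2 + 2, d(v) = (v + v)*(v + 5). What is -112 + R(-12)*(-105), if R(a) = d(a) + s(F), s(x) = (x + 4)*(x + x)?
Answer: -24472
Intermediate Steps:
d(v) = 2*v*(5 + v) (d(v) = (2*v)*(5 + v) = 2*v*(5 + v))
F = 4
s(x) = 2*x*(4 + x) (s(x) = (4 + x)*(2*x) = 2*x*(4 + x))
R(a) = 64 + 2*a*(5 + a) (R(a) = 2*a*(5 + a) + 2*4*(4 + 4) = 2*a*(5 + a) + 2*4*8 = 2*a*(5 + a) + 64 = 64 + 2*a*(5 + a))
-112 + R(-12)*(-105) = -112 + (64 + 2*(-12)*(5 - 12))*(-105) = -112 + (64 + 2*(-12)*(-7))*(-105) = -112 + (64 + 168)*(-105) = -112 + 232*(-105) = -112 - 24360 = -24472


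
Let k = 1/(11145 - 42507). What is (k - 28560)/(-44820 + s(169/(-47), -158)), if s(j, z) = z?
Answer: 895698721/1410600036 ≈ 0.63498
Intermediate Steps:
k = -1/31362 (k = 1/(-31362) = -1/31362 ≈ -3.1886e-5)
(k - 28560)/(-44820 + s(169/(-47), -158)) = (-1/31362 - 28560)/(-44820 - 158) = -895698721/31362/(-44978) = -895698721/31362*(-1/44978) = 895698721/1410600036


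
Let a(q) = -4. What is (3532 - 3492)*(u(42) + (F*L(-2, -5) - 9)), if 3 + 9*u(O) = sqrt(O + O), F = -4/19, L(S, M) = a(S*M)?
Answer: -19360/57 + 80*sqrt(21)/9 ≈ -298.92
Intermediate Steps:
L(S, M) = -4
F = -4/19 (F = -4*1/19 = -4/19 ≈ -0.21053)
u(O) = -1/3 + sqrt(2)*sqrt(O)/9 (u(O) = -1/3 + sqrt(O + O)/9 = -1/3 + sqrt(2*O)/9 = -1/3 + (sqrt(2)*sqrt(O))/9 = -1/3 + sqrt(2)*sqrt(O)/9)
(3532 - 3492)*(u(42) + (F*L(-2, -5) - 9)) = (3532 - 3492)*((-1/3 + sqrt(2)*sqrt(42)/9) + (-4/19*(-4) - 9)) = 40*((-1/3 + 2*sqrt(21)/9) + (16/19 - 9)) = 40*((-1/3 + 2*sqrt(21)/9) - 155/19) = 40*(-484/57 + 2*sqrt(21)/9) = -19360/57 + 80*sqrt(21)/9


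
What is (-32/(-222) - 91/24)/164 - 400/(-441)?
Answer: 461987/522144 ≈ 0.88479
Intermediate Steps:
(-32/(-222) - 91/24)/164 - 400/(-441) = (-32*(-1/222) - 91*1/24)*(1/164) - 400*(-1/441) = (16/111 - 91/24)*(1/164) + 400/441 = -3239/888*1/164 + 400/441 = -79/3552 + 400/441 = 461987/522144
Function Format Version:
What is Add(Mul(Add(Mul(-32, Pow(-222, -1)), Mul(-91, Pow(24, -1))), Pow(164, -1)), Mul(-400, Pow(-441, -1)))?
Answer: Rational(461987, 522144) ≈ 0.88479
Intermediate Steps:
Add(Mul(Add(Mul(-32, Pow(-222, -1)), Mul(-91, Pow(24, -1))), Pow(164, -1)), Mul(-400, Pow(-441, -1))) = Add(Mul(Add(Mul(-32, Rational(-1, 222)), Mul(-91, Rational(1, 24))), Rational(1, 164)), Mul(-400, Rational(-1, 441))) = Add(Mul(Add(Rational(16, 111), Rational(-91, 24)), Rational(1, 164)), Rational(400, 441)) = Add(Mul(Rational(-3239, 888), Rational(1, 164)), Rational(400, 441)) = Add(Rational(-79, 3552), Rational(400, 441)) = Rational(461987, 522144)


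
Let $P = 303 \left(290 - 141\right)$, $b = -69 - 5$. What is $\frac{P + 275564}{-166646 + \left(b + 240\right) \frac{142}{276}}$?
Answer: $- \frac{22129059}{11492681} \approx -1.9255$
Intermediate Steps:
$b = -74$
$P = 45147$ ($P = 303 \cdot 149 = 45147$)
$\frac{P + 275564}{-166646 + \left(b + 240\right) \frac{142}{276}} = \frac{45147 + 275564}{-166646 + \left(-74 + 240\right) \frac{142}{276}} = \frac{320711}{-166646 + 166 \cdot 142 \cdot \frac{1}{276}} = \frac{320711}{-166646 + 166 \cdot \frac{71}{138}} = \frac{320711}{-166646 + \frac{5893}{69}} = \frac{320711}{- \frac{11492681}{69}} = 320711 \left(- \frac{69}{11492681}\right) = - \frac{22129059}{11492681}$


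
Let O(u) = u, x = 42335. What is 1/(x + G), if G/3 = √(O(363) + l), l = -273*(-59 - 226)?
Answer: 42335/1791548713 - 6*√19542/1791548713 ≈ 2.3162e-5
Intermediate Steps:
l = 77805 (l = -273*(-285) = 77805)
G = 6*√19542 (G = 3*√(363 + 77805) = 3*√78168 = 3*(2*√19542) = 6*√19542 ≈ 838.76)
1/(x + G) = 1/(42335 + 6*√19542)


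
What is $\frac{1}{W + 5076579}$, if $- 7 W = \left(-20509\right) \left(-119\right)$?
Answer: $\frac{1}{4727926} \approx 2.1151 \cdot 10^{-7}$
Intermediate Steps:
$W = -348653$ ($W = - \frac{\left(-20509\right) \left(-119\right)}{7} = \left(- \frac{1}{7}\right) 2440571 = -348653$)
$\frac{1}{W + 5076579} = \frac{1}{-348653 + 5076579} = \frac{1}{4727926}$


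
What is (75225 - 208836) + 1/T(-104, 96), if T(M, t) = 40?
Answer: -5344439/40 ≈ -1.3361e+5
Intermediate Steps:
(75225 - 208836) + 1/T(-104, 96) = (75225 - 208836) + 1/40 = -133611 + 1/40 = -5344439/40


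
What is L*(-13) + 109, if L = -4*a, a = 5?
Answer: 369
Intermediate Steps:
L = -20 (L = -4*5 = -20)
L*(-13) + 109 = -20*(-13) + 109 = 260 + 109 = 369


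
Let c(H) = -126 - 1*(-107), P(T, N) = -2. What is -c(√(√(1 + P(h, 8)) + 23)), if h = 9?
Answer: 19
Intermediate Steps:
c(H) = -19 (c(H) = -126 + 107 = -19)
-c(√(√(1 + P(h, 8)) + 23)) = -1*(-19) = 19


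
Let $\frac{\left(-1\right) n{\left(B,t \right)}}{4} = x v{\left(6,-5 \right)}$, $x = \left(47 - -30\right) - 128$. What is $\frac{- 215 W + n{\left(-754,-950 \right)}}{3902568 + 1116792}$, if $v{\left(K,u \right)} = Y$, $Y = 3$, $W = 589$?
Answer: $- \frac{126023}{5019360} \approx -0.025107$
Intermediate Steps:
$v{\left(K,u \right)} = 3$
$x = -51$ ($x = \left(47 + 30\right) - 128 = 77 - 128 = -51$)
$n{\left(B,t \right)} = 612$ ($n{\left(B,t \right)} = - 4 \left(\left(-51\right) 3\right) = \left(-4\right) \left(-153\right) = 612$)
$\frac{- 215 W + n{\left(-754,-950 \right)}}{3902568 + 1116792} = \frac{\left(-215\right) 589 + 612}{3902568 + 1116792} = \frac{-126635 + 612}{5019360} = \left(-126023\right) \frac{1}{5019360} = - \frac{126023}{5019360}$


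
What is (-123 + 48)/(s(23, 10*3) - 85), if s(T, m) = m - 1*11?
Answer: 25/22 ≈ 1.1364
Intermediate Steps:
s(T, m) = -11 + m (s(T, m) = m - 11 = -11 + m)
(-123 + 48)/(s(23, 10*3) - 85) = (-123 + 48)/((-11 + 10*3) - 85) = -75/((-11 + 30) - 85) = -75/(19 - 85) = -75/(-66) = -75*(-1/66) = 25/22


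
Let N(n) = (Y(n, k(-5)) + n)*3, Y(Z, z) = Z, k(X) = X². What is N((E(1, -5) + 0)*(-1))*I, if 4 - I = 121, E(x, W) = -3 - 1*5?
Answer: -5616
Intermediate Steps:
E(x, W) = -8 (E(x, W) = -3 - 5 = -8)
N(n) = 6*n (N(n) = (n + n)*3 = (2*n)*3 = 6*n)
I = -117 (I = 4 - 1*121 = 4 - 121 = -117)
N((E(1, -5) + 0)*(-1))*I = (6*((-8 + 0)*(-1)))*(-117) = (6*(-8*(-1)))*(-117) = (6*8)*(-117) = 48*(-117) = -5616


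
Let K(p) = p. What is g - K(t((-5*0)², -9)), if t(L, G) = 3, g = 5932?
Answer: 5929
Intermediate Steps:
g - K(t((-5*0)², -9)) = 5932 - 1*3 = 5932 - 3 = 5929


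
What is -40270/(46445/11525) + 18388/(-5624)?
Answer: -130550925633/13060334 ≈ -9996.0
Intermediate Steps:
-40270/(46445/11525) + 18388/(-5624) = -40270/(46445*(1/11525)) + 18388*(-1/5624) = -40270/9289/2305 - 4597/1406 = -40270*2305/9289 - 4597/1406 = -92822350/9289 - 4597/1406 = -130550925633/13060334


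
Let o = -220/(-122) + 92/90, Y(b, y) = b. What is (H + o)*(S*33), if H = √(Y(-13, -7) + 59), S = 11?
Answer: 938476/915 + 363*√46 ≈ 3487.6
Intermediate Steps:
o = 7756/2745 (o = -220*(-1/122) + 92*(1/90) = 110/61 + 46/45 = 7756/2745 ≈ 2.8255)
H = √46 (H = √(-13 + 59) = √46 ≈ 6.7823)
(H + o)*(S*33) = (√46 + 7756/2745)*(11*33) = (7756/2745 + √46)*363 = 938476/915 + 363*√46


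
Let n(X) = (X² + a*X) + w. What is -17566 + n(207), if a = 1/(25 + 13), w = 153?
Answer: 966775/38 ≈ 25441.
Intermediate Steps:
a = 1/38 ≈ 0.026316
n(X) = 153 + X² + X/38 (n(X) = (X² + X/38) + 153 = 153 + X² + X/38)
-17566 + n(207) = -17566 + (153 + 207² + (1/38)*207) = -17566 + (153 + 42849 + 207/38) = -17566 + 1634283/38 = 966775/38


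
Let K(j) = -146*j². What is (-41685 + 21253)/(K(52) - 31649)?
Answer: 20432/426433 ≈ 0.047914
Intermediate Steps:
(-41685 + 21253)/(K(52) - 31649) = (-41685 + 21253)/(-146*52² - 31649) = -20432/(-146*2704 - 31649) = -20432/(-394784 - 31649) = -20432/(-426433) = -20432*(-1/426433) = 20432/426433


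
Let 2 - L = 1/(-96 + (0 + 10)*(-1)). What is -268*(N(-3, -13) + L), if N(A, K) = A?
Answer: 14070/53 ≈ 265.47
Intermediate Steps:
L = 213/106 (L = 2 - 1/(-96 + (0 + 10)*(-1)) = 2 - 1/(-96 + 10*(-1)) = 2 - 1/(-96 - 10) = 2 - 1/(-106) = 2 - 1*(-1/106) = 2 + 1/106 = 213/106 ≈ 2.0094)
-268*(N(-3, -13) + L) = -268*(-3 + 213/106) = -268*(-105/106) = 14070/53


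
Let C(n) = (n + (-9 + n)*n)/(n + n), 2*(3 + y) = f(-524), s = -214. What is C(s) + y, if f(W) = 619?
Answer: 391/2 ≈ 195.50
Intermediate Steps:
y = 613/2 (y = -3 + (½)*619 = -3 + 619/2 = 613/2 ≈ 306.50)
C(n) = (n + n*(-9 + n))/(2*n) (C(n) = (n + n*(-9 + n))/((2*n)) = (n + n*(-9 + n))*(1/(2*n)) = (n + n*(-9 + n))/(2*n))
C(s) + y = (-4 + (½)*(-214)) + 613/2 = (-4 - 107) + 613/2 = -111 + 613/2 = 391/2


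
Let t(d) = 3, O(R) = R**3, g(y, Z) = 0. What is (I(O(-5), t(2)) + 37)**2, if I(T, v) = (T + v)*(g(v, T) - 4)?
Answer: 275625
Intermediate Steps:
I(T, v) = -4*T - 4*v (I(T, v) = (T + v)*(0 - 4) = (T + v)*(-4) = -4*T - 4*v)
(I(O(-5), t(2)) + 37)**2 = ((-4*(-5)**3 - 4*3) + 37)**2 = ((-4*(-125) - 12) + 37)**2 = ((500 - 12) + 37)**2 = (488 + 37)**2 = 525**2 = 275625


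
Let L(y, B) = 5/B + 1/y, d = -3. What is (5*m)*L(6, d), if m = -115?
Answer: 1725/2 ≈ 862.50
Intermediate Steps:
L(y, B) = 1/y + 5/B (L(y, B) = 5/B + 1/y = 1/y + 5/B)
(5*m)*L(6, d) = (5*(-115))*(1/6 + 5/(-3)) = -575*(1/6 + 5*(-1/3)) = -575*(1/6 - 5/3) = -575*(-3/2) = 1725/2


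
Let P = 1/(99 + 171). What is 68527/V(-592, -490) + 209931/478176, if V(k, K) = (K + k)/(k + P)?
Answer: 436471697242939/11641194720 ≈ 37494.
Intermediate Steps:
P = 1/270 ≈ 0.0037037
V(k, K) = (K + k)/(1/270 + k) (V(k, K) = (K + k)/(k + 1/270) = (K + k)/(1/270 + k))
68527/V(-592, -490) + 209931/478176 = 68527/((270*(-490 - 592)/(1 + 270*(-592)))) + 209931/478176 = 68527/((270*(-1082)/(1 - 159840))) + 209931*(1/478176) = 68527/((270*(-1082)/(-159839))) + 69977/159392 = 68527/((270*(-1/159839)*(-1082))) + 69977/159392 = 68527/(292140/159839) + 69977/159392 = 68527*(159839/292140) + 69977/159392 = 10953287153/292140 + 69977/159392 = 436471697242939/11641194720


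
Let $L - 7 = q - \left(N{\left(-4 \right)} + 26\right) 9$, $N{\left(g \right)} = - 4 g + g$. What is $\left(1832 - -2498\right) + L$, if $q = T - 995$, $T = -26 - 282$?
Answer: $2692$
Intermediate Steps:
$T = -308$ ($T = -26 - 282 = -308$)
$N{\left(g \right)} = - 3 g$
$q = -1303$ ($q = -308 - 995 = -1303$)
$L = -1638$ ($L = 7 - \left(1303 + \left(\left(-3\right) \left(-4\right) + 26\right) 9\right) = 7 - \left(1303 + \left(12 + 26\right) 9\right) = 7 - \left(1303 + 38 \cdot 9\right) = 7 - 1645 = -1638$)
$\left(1832 - -2498\right) + L = \left(1832 - -2498\right) - 1638 = \left(1832 + 2498\right) - 1638 = 4330 - 1638 = 2692$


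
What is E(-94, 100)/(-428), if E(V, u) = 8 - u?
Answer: 23/107 ≈ 0.21495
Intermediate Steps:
E(-94, 100)/(-428) = (8 - 1*100)/(-428) = (8 - 100)*(-1/428) = -92*(-1/428) = 23/107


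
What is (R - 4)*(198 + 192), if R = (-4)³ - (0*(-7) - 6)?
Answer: -24180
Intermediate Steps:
R = -58 (R = -64 - (0 - 6) = -64 - 1*(-6) = -64 + 6 = -58)
(R - 4)*(198 + 192) = (-58 - 4)*(198 + 192) = -62*390 = -24180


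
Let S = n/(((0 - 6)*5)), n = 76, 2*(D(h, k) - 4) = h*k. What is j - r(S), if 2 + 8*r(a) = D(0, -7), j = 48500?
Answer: 193999/4 ≈ 48500.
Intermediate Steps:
D(h, k) = 4 + h*k/2 (D(h, k) = 4 + (h*k)/2 = 4 + h*k/2)
S = -38/15 (S = 76/(((0 - 6)*5)) = 76/((-6*5)) = 76/(-30) = 76*(-1/30) = -38/15 ≈ -2.5333)
r(a) = ¼ (r(a) = -¼ + (4 + (½)*0*(-7))/8 = -¼ + (4 + 0)/8 = -¼ + (⅛)*4 = -¼ + ½ = ¼)
j - r(S) = 48500 - 1*¼ = 48500 - ¼ = 193999/4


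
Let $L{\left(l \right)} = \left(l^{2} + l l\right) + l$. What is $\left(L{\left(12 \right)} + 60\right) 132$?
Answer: $47520$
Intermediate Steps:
$L{\left(l \right)} = l + 2 l^{2}$ ($L{\left(l \right)} = \left(l^{2} + l^{2}\right) + l = 2 l^{2} + l = l + 2 l^{2}$)
$\left(L{\left(12 \right)} + 60\right) 132 = \left(12 \left(1 + 2 \cdot 12\right) + 60\right) 132 = \left(12 \left(1 + 24\right) + 60\right) 132 = \left(12 \cdot 25 + 60\right) 132 = \left(300 + 60\right) 132 = 360 \cdot 132 = 47520$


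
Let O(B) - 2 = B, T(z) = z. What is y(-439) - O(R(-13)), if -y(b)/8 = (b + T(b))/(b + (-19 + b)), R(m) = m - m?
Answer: -8818/897 ≈ -9.8306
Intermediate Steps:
R(m) = 0
y(b) = -16*b/(-19 + 2*b) (y(b) = -8*(b + b)/(b + (-19 + b)) = -8*2*b/(-19 + 2*b) = -16*b/(-19 + 2*b))
O(B) = 2 + B
y(-439) - O(R(-13)) = -16*(-439)/(-19 + 2*(-439)) - (2 + 0) = -16*(-439)/(-19 - 878) - 1*2 = -16*(-439)/(-897) - 2 = -16*(-439)*(-1/897) - 2 = -7024/897 - 2 = -8818/897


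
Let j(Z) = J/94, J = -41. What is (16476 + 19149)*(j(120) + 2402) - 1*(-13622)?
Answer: 8043517343/94 ≈ 8.5569e+7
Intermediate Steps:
j(Z) = -41/94
(16476 + 19149)*(j(120) + 2402) - 1*(-13622) = (16476 + 19149)*(-41/94 + 2402) - 1*(-13622) = 35625*(225747/94) + 13622 = 8042236875/94 + 13622 = 8043517343/94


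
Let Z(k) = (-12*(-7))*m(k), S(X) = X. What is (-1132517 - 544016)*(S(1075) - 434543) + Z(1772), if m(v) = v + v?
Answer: 726723704140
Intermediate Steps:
m(v) = 2*v
Z(k) = 168*k (Z(k) = (-12*(-7))*(2*k) = 84*(2*k) = 168*k)
(-1132517 - 544016)*(S(1075) - 434543) + Z(1772) = (-1132517 - 544016)*(1075 - 434543) + 168*1772 = -1676533*(-433468) + 297696 = 726723406444 + 297696 = 726723704140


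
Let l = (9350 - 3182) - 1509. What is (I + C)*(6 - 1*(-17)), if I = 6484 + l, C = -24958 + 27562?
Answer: 316181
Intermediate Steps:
l = 4659 (l = 6168 - 1509 = 4659)
C = 2604
I = 11143 (I = 6484 + 4659 = 11143)
(I + C)*(6 - 1*(-17)) = (11143 + 2604)*(6 - 1*(-17)) = 13747*(6 + 17) = 13747*23 = 316181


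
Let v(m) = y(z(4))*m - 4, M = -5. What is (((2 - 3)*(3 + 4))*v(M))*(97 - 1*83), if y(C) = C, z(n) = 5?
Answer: 2842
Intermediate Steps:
v(m) = -4 + 5*m (v(m) = 5*m - 4 = -4 + 5*m)
(((2 - 3)*(3 + 4))*v(M))*(97 - 1*83) = (((2 - 3)*(3 + 4))*(-4 + 5*(-5)))*(97 - 1*83) = ((-1*7)*(-4 - 25))*(97 - 83) = -7*(-29)*14 = 203*14 = 2842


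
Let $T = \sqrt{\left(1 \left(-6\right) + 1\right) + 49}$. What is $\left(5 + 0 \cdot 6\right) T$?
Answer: $10 \sqrt{11} \approx 33.166$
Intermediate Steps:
$T = 2 \sqrt{11}$ ($T = \sqrt{\left(-6 + 1\right) + 49} = \sqrt{-5 + 49} = \sqrt{44} = 2 \sqrt{11} \approx 6.6332$)
$\left(5 + 0 \cdot 6\right) T = \left(5 + 0 \cdot 6\right) 2 \sqrt{11} = \left(5 + 0\right) 2 \sqrt{11} = 5 \cdot 2 \sqrt{11} = 10 \sqrt{11}$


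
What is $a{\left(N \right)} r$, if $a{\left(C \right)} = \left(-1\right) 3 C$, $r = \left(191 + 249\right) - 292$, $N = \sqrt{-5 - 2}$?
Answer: $- 444 i \sqrt{7} \approx - 1174.7 i$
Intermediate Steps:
$N = i \sqrt{7}$ ($N = \sqrt{-7} = i \sqrt{7} \approx 2.6458 i$)
$r = 148$ ($r = 440 - 292 = 148$)
$a{\left(C \right)} = - 3 C$
$a{\left(N \right)} r = - 3 i \sqrt{7} \cdot 148 = - 444 i \sqrt{7}$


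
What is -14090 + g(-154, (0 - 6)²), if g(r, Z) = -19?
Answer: -14109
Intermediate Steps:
-14090 + g(-154, (0 - 6)²) = -14090 - 19 = -14109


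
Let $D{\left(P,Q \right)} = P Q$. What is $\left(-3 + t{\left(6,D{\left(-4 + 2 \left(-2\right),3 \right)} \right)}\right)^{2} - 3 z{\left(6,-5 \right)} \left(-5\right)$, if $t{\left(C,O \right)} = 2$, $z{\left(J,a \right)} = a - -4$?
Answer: $-15$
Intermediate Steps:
$z{\left(J,a \right)} = 4 + a$ ($z{\left(J,a \right)} = a + 4 = 4 + a$)
$\left(-3 + t{\left(6,D{\left(-4 + 2 \left(-2\right),3 \right)} \right)}\right)^{2} - 3 z{\left(6,-5 \right)} \left(-5\right) = \left(-3 + 2\right)^{2} - 3 \left(4 - 5\right) \left(-5\right) = \left(-1\right)^{2} \left(-3\right) \left(-1\right) \left(-5\right) = 1 \cdot 3 \left(-5\right) = 1 \left(-15\right) = -15$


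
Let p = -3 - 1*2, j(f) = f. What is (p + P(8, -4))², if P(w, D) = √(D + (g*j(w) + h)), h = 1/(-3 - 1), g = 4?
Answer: (10 - √111)²/4 ≈ 0.071731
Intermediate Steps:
h = -¼ (h = 1/(-4) = -¼ ≈ -0.25000)
p = -5 (p = -3 - 2 = -5)
P(w, D) = √(-¼ + D + 4*w) (P(w, D) = √(D + (4*w - ¼)) = √(D + (-¼ + 4*w)) = √(-¼ + D + 4*w))
(p + P(8, -4))² = (-5 + √(-1 + 4*(-4) + 16*8)/2)² = (-5 + √(-1 - 16 + 128)/2)² = (-5 + √111/2)²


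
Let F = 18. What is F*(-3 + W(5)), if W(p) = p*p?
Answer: 396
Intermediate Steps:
W(p) = p²
F*(-3 + W(5)) = 18*(-3 + 5²) = 18*(-3 + 25) = 18*22 = 396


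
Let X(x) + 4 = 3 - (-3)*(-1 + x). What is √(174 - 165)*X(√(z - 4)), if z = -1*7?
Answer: -12 + 9*I*√11 ≈ -12.0 + 29.85*I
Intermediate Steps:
z = -7
X(x) = -4 + 3*x (X(x) = -4 + (3 - (-3)*(-1 + x)) = -4 + (3 - (3 - 3*x)) = -4 + (3 + (-3 + 3*x)) = -4 + 3*x)
√(174 - 165)*X(√(z - 4)) = √(174 - 165)*(-4 + 3*√(-7 - 4)) = √9*(-4 + 3*√(-11)) = 3*(-4 + 3*(I*√11)) = 3*(-4 + 3*I*√11) = -12 + 9*I*√11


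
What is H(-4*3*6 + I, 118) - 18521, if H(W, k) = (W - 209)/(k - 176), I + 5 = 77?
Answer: -1074009/58 ≈ -18517.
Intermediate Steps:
I = 72 (I = -5 + 77 = 72)
H(W, k) = (-209 + W)/(-176 + k)
H(-4*3*6 + I, 118) - 18521 = (-209 + (-4*3*6 + 72))/(-176 + 118) - 18521 = (-209 + (-12*6 + 72))/(-58) - 18521 = -(-209 + (-72 + 72))/58 - 18521 = -(-209 + 0)/58 - 18521 = -1/58*(-209) - 18521 = 209/58 - 18521 = -1074009/58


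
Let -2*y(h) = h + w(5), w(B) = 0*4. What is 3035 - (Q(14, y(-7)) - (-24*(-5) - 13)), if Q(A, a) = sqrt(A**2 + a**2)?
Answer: 3142 - 7*sqrt(17)/2 ≈ 3127.6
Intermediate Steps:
w(B) = 0
y(h) = -h/2 (y(h) = -(h + 0)/2 = -h/2)
3035 - (Q(14, y(-7)) - (-24*(-5) - 13)) = 3035 - (sqrt(14**2 + (-1/2*(-7))**2) - (-24*(-5) - 13)) = 3035 - (sqrt(196 + (7/2)**2) - (120 - 13)) = 3035 - (sqrt(196 + 49/4) - 1*107) = 3035 - (sqrt(833/4) - 107) = 3035 - (7*sqrt(17)/2 - 107) = 3035 - (-107 + 7*sqrt(17)/2) = 3035 + (107 - 7*sqrt(17)/2) = 3142 - 7*sqrt(17)/2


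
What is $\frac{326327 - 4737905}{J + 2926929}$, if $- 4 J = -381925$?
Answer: $- \frac{17646312}{12089641} \approx -1.4596$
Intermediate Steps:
$J = \frac{381925}{4}$ ($J = \left(- \frac{1}{4}\right) \left(-381925\right) = \frac{381925}{4} \approx 95481.0$)
$\frac{326327 - 4737905}{J + 2926929} = \frac{326327 - 4737905}{\frac{381925}{4} + 2926929} = - \frac{4411578}{\frac{12089641}{4}} = \left(-4411578\right) \frac{4}{12089641} = - \frac{17646312}{12089641}$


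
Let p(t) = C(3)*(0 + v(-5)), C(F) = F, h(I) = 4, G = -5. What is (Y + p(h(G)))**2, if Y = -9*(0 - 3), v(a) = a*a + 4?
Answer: 12996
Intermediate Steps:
v(a) = 4 + a**2 (v(a) = a**2 + 4 = 4 + a**2)
p(t) = 87 (p(t) = 3*(0 + (4 + (-5)**2)) = 3*(0 + (4 + 25)) = 3*(0 + 29) = 3*29 = 87)
Y = 27 (Y = -9*(-3) = 27)
(Y + p(h(G)))**2 = (27 + 87)**2 = 114**2 = 12996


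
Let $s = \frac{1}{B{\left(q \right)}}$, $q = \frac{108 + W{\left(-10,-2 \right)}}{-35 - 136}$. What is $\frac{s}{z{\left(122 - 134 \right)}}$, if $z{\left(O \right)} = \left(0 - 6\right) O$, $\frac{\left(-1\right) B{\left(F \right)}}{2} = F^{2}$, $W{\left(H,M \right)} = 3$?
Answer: $- \frac{361}{21904} \approx -0.016481$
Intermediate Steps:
$q = - \frac{37}{57}$ ($q = \frac{108 + 3}{-35 - 136} = \frac{111}{-171} = 111 \left(- \frac{1}{171}\right) = - \frac{37}{57} \approx -0.64912$)
$B{\left(F \right)} = - 2 F^{2}$
$s = - \frac{3249}{2738}$ ($s = \frac{1}{\left(-2\right) \left(- \frac{37}{57}\right)^{2}} = \frac{1}{\left(-2\right) \frac{1369}{3249}} = \frac{1}{- \frac{2738}{3249}} = - \frac{3249}{2738} \approx -1.1866$)
$z{\left(O \right)} = - 6 O$
$\frac{s}{z{\left(122 - 134 \right)}} = - \frac{3249}{2738 \left(- 6 \left(122 - 134\right)\right)} = - \frac{3249}{2738 \left(\left(-6\right) \left(-12\right)\right)} = - \frac{3249}{2738 \cdot 72} = \left(- \frac{3249}{2738}\right) \frac{1}{72} = - \frac{361}{21904}$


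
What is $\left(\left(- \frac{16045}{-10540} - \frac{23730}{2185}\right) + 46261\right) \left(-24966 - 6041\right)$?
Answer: $- \frac{1321110471472447}{921196} \approx -1.4341 \cdot 10^{9}$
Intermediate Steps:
$\left(\left(- \frac{16045}{-10540} - \frac{23730}{2185}\right) + 46261\right) \left(-24966 - 6041\right) = \left(\left(\left(-16045\right) \left(- \frac{1}{10540}\right) - \frac{4746}{437}\right) + 46261\right) \left(-31007\right) = \left(\left(\frac{3209}{2108} - \frac{4746}{437}\right) + 46261\right) \left(-31007\right) = \left(- \frac{8602235}{921196} + 46261\right) \left(-31007\right) = \frac{42606845921}{921196} \left(-31007\right) = - \frac{1321110471472447}{921196}$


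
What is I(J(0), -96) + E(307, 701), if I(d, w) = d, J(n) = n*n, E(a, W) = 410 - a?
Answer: 103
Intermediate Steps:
J(n) = n²
I(J(0), -96) + E(307, 701) = 0² + (410 - 1*307) = 0 + (410 - 307) = 0 + 103 = 103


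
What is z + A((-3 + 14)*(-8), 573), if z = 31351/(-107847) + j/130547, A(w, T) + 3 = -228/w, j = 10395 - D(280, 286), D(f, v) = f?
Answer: -192753865805/309740250798 ≈ -0.62231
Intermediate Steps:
j = 10115 (j = 10395 - 1*280 = 10395 - 280 = 10115)
A(w, T) = -3 - 228/w
z = -3001906592/14079102309 (z = 31351/(-107847) + 10115/130547 = 31351*(-1/107847) + 10115*(1/130547) = -31351/107847 + 10115/130547 = -3001906592/14079102309 ≈ -0.21322)
z + A((-3 + 14)*(-8), 573) = -3001906592/14079102309 + (-3 - 228*(-1/(8*(-3 + 14)))) = -3001906592/14079102309 + (-3 - 228/(11*(-8))) = -3001906592/14079102309 + (-3 - 228/(-88)) = -3001906592/14079102309 + (-3 - 228*(-1/88)) = -3001906592/14079102309 + (-3 + 57/22) = -3001906592/14079102309 - 9/22 = -192753865805/309740250798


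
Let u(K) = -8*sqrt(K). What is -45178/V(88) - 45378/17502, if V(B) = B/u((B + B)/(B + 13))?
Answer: -7563/2917 + 180712*sqrt(1111)/1111 ≈ 5419.0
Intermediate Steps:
V(B) = -B*sqrt(2)/(16*sqrt(B/(13 + B))) (V(B) = B/((-8*sqrt((B + B)/(B + 13)))) = B/((-8*sqrt(2*B/(13 + B)))) = B/((-8*sqrt(2)*sqrt(B/(13 + B)))) = B*(-sqrt(2)/(16*sqrt(B/(13 + B)))) = -B*sqrt(2)/(16*sqrt(B/(13 + B))))
-45178/V(88) - 45378/17502 = -45178*(-4*sqrt(11)/(11*sqrt(13 + 88))) - 45378/17502 = -45178*(-4*sqrt(1111)/1111) - 45378*1/17502 = -45178*(-4*sqrt(1111)/1111) - 7563/2917 = -(-180712)*sqrt(1111)/1111 - 7563/2917 = 180712*sqrt(1111)/1111 - 7563/2917 = -7563/2917 + 180712*sqrt(1111)/1111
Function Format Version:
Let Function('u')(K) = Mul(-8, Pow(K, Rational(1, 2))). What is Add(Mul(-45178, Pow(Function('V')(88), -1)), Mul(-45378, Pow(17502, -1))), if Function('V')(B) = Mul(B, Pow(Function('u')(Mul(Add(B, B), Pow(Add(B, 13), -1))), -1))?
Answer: Add(Rational(-7563, 2917), Mul(Rational(180712, 1111), Pow(1111, Rational(1, 2)))) ≈ 5419.0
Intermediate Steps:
Function('V')(B) = Mul(Rational(-1, 16), B, Pow(2, Rational(1, 2)), Pow(Mul(B, Pow(Add(13, B), -1)), Rational(-1, 2))) (Function('V')(B) = Mul(B, Pow(Mul(-8, Pow(Mul(Add(B, B), Pow(Add(B, 13), -1)), Rational(1, 2))), -1)) = Mul(B, Pow(Mul(-8, Pow(Mul(Mul(2, B), Pow(Add(13, B), -1)), Rational(1, 2))), -1)) = Mul(B, Pow(Mul(-8, Pow(Mul(2, B, Pow(Add(13, B), -1)), Rational(1, 2))), -1)) = Mul(B, Pow(Mul(-8, Mul(Pow(2, Rational(1, 2)), Pow(Mul(B, Pow(Add(13, B), -1)), Rational(1, 2)))), -1)) = Mul(B, Pow(Mul(-8, Pow(2, Rational(1, 2)), Pow(Mul(B, Pow(Add(13, B), -1)), Rational(1, 2))), -1)) = Mul(B, Mul(Rational(-1, 16), Pow(2, Rational(1, 2)), Pow(Mul(B, Pow(Add(13, B), -1)), Rational(-1, 2)))) = Mul(Rational(-1, 16), B, Pow(2, Rational(1, 2)), Pow(Mul(B, Pow(Add(13, B), -1)), Rational(-1, 2))))
Add(Mul(-45178, Pow(Function('V')(88), -1)), Mul(-45378, Pow(17502, -1))) = Add(Mul(-45178, Pow(Mul(Rational(-1, 16), 88, Pow(2, Rational(1, 2)), Pow(Mul(88, Pow(Add(13, 88), -1)), Rational(-1, 2))), -1)), Mul(-45378, Pow(17502, -1))) = Add(Mul(-45178, Pow(Mul(Rational(-1, 16), 88, Pow(2, Rational(1, 2)), Pow(Mul(88, Pow(101, -1)), Rational(-1, 2))), -1)), Mul(-45378, Rational(1, 17502))) = Add(Mul(-45178, Pow(Mul(Rational(-1, 16), 88, Pow(2, Rational(1, 2)), Pow(Mul(88, Rational(1, 101)), Rational(-1, 2))), -1)), Rational(-7563, 2917)) = Add(Mul(-45178, Pow(Mul(Rational(-1, 16), 88, Pow(2, Rational(1, 2)), Pow(Rational(88, 101), Rational(-1, 2))), -1)), Rational(-7563, 2917)) = Add(Mul(-45178, Pow(Mul(Rational(-1, 16), 88, Pow(2, Rational(1, 2)), Mul(Rational(1, 44), Pow(2222, Rational(1, 2)))), -1)), Rational(-7563, 2917)) = Add(Mul(-45178, Pow(Mul(Rational(-1, 4), Pow(1111, Rational(1, 2))), -1)), Rational(-7563, 2917)) = Add(Mul(-45178, Mul(Rational(-4, 1111), Pow(1111, Rational(1, 2)))), Rational(-7563, 2917)) = Add(Mul(Rational(180712, 1111), Pow(1111, Rational(1, 2))), Rational(-7563, 2917)) = Add(Rational(-7563, 2917), Mul(Rational(180712, 1111), Pow(1111, Rational(1, 2))))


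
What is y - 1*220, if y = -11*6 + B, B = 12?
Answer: -274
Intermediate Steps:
y = -54 (y = -11*6 + 12 = -66 + 12 = -54)
y - 1*220 = -54 - 1*220 = -54 - 220 = -274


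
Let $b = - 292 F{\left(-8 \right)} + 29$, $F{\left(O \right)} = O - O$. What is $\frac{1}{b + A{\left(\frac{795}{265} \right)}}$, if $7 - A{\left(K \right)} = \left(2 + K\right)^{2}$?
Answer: $\frac{1}{11} \approx 0.090909$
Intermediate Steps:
$F{\left(O \right)} = 0$
$b = 29$ ($b = \left(-292\right) 0 + 29 = 0 + 29 = 29$)
$A{\left(K \right)} = 7 - \left(2 + K\right)^{2}$
$\frac{1}{b + A{\left(\frac{795}{265} \right)}} = \frac{1}{29 + \left(7 - \left(2 + \frac{795}{265}\right)^{2}\right)} = \frac{1}{29 + \left(7 - \left(2 + 795 \cdot \frac{1}{265}\right)^{2}\right)} = \frac{1}{29 + \left(7 - \left(2 + 3\right)^{2}\right)} = \frac{1}{29 + \left(7 - 5^{2}\right)} = \frac{1}{29 + \left(7 - 25\right)} = \frac{1}{29 - 18} = \frac{1}{11}$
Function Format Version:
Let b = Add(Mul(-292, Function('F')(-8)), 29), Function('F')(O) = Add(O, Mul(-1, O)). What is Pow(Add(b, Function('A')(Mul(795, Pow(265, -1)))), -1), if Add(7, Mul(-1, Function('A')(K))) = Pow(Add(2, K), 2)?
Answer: Rational(1, 11) ≈ 0.090909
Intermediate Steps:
Function('F')(O) = 0
b = 29 (b = Add(Mul(-292, 0), 29) = Add(0, 29) = 29)
Function('A')(K) = Add(7, Mul(-1, Pow(Add(2, K), 2)))
Pow(Add(b, Function('A')(Mul(795, Pow(265, -1)))), -1) = Pow(Add(29, Add(7, Mul(-1, Pow(Add(2, Mul(795, Pow(265, -1))), 2)))), -1) = Pow(Add(29, Add(7, Mul(-1, Pow(Add(2, Mul(795, Rational(1, 265))), 2)))), -1) = Pow(Add(29, Add(7, Mul(-1, Pow(Add(2, 3), 2)))), -1) = Pow(Add(29, Add(7, Mul(-1, Pow(5, 2)))), -1) = Pow(Add(29, Add(7, Mul(-1, 25))), -1) = Pow(Add(29, Add(7, -25)), -1) = Pow(Add(29, -18), -1) = Pow(11, -1) = Rational(1, 11)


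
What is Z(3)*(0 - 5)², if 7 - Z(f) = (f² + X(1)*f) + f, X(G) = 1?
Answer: -200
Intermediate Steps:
Z(f) = 7 - f² - 2*f (Z(f) = 7 - ((f² + 1*f) + f) = 7 - ((f² + f) + f) = 7 - ((f + f²) + f) = 7 - (f² + 2*f) = 7 + (-f² - 2*f) = 7 - f² - 2*f)
Z(3)*(0 - 5)² = (7 - 1*3² - 2*3)*(0 - 5)² = (7 - 1*9 - 6)*(-5)² = (7 - 9 - 6)*25 = -8*25 = -200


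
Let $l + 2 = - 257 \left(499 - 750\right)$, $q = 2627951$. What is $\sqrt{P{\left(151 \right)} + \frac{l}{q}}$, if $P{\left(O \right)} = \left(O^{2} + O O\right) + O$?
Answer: $\frac{4 \sqrt{19748510835450013}}{2627951} \approx 213.9$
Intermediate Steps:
$P{\left(O \right)} = O + 2 O^{2}$ ($P{\left(O \right)} = \left(O^{2} + O^{2}\right) + O = 2 O^{2} + O = O + 2 O^{2}$)
$l = 64505$ ($l = -2 - 257 \left(499 - 750\right) = -2 - -64507 = -2 + 64507 = 64505$)
$\sqrt{P{\left(151 \right)} + \frac{l}{q}} = \sqrt{151 \left(1 + 2 \cdot 151\right) + \frac{64505}{2627951}} = \sqrt{151 \left(1 + 302\right) + 64505 \cdot \frac{1}{2627951}} = \sqrt{151 \cdot 303 + \frac{64505}{2627951}} = \sqrt{45753 + \frac{64505}{2627951}} = \sqrt{\frac{120236706608}{2627951}} = \frac{4 \sqrt{19748510835450013}}{2627951}$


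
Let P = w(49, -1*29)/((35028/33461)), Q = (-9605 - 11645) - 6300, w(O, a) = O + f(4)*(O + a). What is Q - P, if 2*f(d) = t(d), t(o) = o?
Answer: -967999429/35028 ≈ -27635.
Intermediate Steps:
f(d) = d/2
w(O, a) = 2*a + 3*O (w(O, a) = O + ((½)*4)*(O + a) = O + 2*(O + a) = O + (2*O + 2*a) = 2*a + 3*O)
Q = -27550 (Q = -21250 - 6300 = -27550)
P = 2978029/35028 (P = (2*(-1*29) + 3*49)/((35028/33461)) = (2*(-29) + 147)/((35028*(1/33461))) = (-58 + 147)/(35028/33461) = 89*(33461/35028) = 2978029/35028 ≈ 85.019)
Q - P = -27550 - 1*2978029/35028 = -27550 - 2978029/35028 = -967999429/35028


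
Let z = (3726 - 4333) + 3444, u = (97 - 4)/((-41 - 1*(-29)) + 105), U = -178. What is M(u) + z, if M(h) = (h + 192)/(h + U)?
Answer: 501956/177 ≈ 2835.9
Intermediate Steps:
u = 1 (u = 93/((-41 + 29) + 105) = 93/(-12 + 105) = 93/93 = 93*(1/93) = 1)
z = 2837 (z = -607 + 3444 = 2837)
M(h) = (192 + h)/(-178 + h) (M(h) = (h + 192)/(h - 178) = (192 + h)/(-178 + h))
M(u) + z = (192 + 1)/(-178 + 1) + 2837 = 193/(-177) + 2837 = -1/177*193 + 2837 = -193/177 + 2837 = 501956/177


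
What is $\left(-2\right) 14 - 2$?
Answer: $-30$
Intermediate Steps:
$\left(-2\right) 14 - 2 = -28 + \left(-3 + 1\right) = -28 - 2 = -30$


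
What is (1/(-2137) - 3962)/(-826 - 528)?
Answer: 8466795/2893498 ≈ 2.9261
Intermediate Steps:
(1/(-2137) - 3962)/(-826 - 528) = (-1/2137 - 3962)/(-1354) = -8466795/2137*(-1/1354) = 8466795/2893498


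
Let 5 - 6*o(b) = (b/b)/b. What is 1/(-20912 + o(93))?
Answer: -279/5834216 ≈ -4.7821e-5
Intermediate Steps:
o(b) = ⅚ - 1/(6*b) (o(b) = ⅚ - b/b/(6*b) = ⅚ - 1/(6*b))
1/(-20912 + o(93)) = 1/(-20912 + (⅙)*(-1 + 5*93)/93) = 1/(-20912 + (⅙)*(1/93)*(-1 + 465)) = 1/(-20912 + (⅙)*(1/93)*464) = 1/(-20912 + 232/279) = 1/(-5834216/279) = -279/5834216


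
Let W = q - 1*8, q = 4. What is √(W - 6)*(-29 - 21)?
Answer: -50*I*√10 ≈ -158.11*I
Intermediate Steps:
W = -4 (W = 4 - 1*8 = 4 - 8 = -4)
√(W - 6)*(-29 - 21) = √(-4 - 6)*(-29 - 21) = √(-10)*(-50) = (I*√10)*(-50) = -50*I*√10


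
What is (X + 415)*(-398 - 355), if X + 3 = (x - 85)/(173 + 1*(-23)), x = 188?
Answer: -15537653/50 ≈ -3.1075e+5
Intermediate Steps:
X = -347/150 (X = -3 + (188 - 85)/(173 + 1*(-23)) = -3 + 103/(173 - 23) = -3 + 103/150 = -347/150 ≈ -2.3133)
(X + 415)*(-398 - 355) = (-347/150 + 415)*(-398 - 355) = (61903/150)*(-753) = -15537653/50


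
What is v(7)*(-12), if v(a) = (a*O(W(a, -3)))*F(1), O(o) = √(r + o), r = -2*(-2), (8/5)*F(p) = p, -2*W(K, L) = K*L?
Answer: -105*√58/4 ≈ -199.91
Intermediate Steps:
W(K, L) = -K*L/2
F(p) = 5*p/8
r = 4
O(o) = √(4 + o)
v(a) = 5*a*√(4 + 3*a/2)/8 (v(a) = (a*√(4 - ½*a*(-3)))*((5/8)*1) = (a*√(4 + 3*a/2))*(5/8) = 5*a*√(4 + 3*a/2)/8)
v(7)*(-12) = ((5/16)*7*√(16 + 6*7))*(-12) = ((5/16)*7*√(16 + 42))*(-12) = ((5/16)*7*√58)*(-12) = (35*√58/16)*(-12) = -105*√58/4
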